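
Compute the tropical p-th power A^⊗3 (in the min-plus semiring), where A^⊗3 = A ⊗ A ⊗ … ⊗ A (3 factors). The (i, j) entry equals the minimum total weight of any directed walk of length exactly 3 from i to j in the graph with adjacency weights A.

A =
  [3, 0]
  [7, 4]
A^⊗3 =
  [9, 6]
  [13, 10]

Each entry (A^⊗3)_ij equals the minimum over all length-3 walks i = v_0 → v_1 → … → v_3 = j of Σ_t A[v_t][v_{t+1}]. For example, for (i, j) = (0, 1) we minimise over 4 possible intermediate vertex sequences; the minimum is 6, attained along the walk 0 → 0 → 0 → 1.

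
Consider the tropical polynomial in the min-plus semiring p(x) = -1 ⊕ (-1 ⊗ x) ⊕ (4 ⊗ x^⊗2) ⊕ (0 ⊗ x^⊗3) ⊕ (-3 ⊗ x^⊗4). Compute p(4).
p(4) = -1

A tropical monomial a ⊗ x^⊗i evaluates to a + i · x. Evaluating each term at x = 4:
  Term 0 contributes -1 + 0 · 4 = -1
  Term 1 contributes -1 + 1 · 4 = 3
  Term 2 contributes 4 + 2 · 4 = 12
  Term 3 contributes 0 + 3 · 4 = 12
  Term 4 contributes -3 + 4 · 4 = 13
p(4) = ⊕ of these = min[-1, 3, 12, 12, 13] = -1.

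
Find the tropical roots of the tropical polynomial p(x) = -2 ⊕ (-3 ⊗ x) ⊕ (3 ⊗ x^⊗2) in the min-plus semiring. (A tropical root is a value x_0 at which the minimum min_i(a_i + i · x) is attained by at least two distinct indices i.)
Roots: {-6, 1}

Each tropical root is a break point of the lower envelope of the lines y = a_i + i · x (there are 3 lines, with slopes 0, 1, ..., 2). Only the lines that attain the minimum somewhere contribute to roots; other lines are dominated. Here the surviving (envelope) indices are i = 2, i = 1, i = 0.
Intersections between consecutive envelope lines give the roots: for adjacent envelope indices i < j the intersection is x = (a_i − a_j) / (j − i). Reading off the sorted break points: {-6, 1}.
Verification: at each break x_0, at least two indices attain the minimum of min_i(a_i + i · x_0).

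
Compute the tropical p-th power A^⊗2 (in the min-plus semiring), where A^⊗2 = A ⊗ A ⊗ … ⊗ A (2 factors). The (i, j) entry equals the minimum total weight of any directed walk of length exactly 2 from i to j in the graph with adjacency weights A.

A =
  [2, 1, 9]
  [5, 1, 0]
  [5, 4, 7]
A^⊗2 =
  [4, 2, 1]
  [5, 2, 1]
  [7, 5, 4]

Each entry (A^⊗2)_ij equals the minimum over all length-2 walks i = v_0 → v_1 → … → v_2 = j of Σ_t A[v_t][v_{t+1}]. For example, for (i, j) = (0, 2) we minimise over 3 possible intermediate vertex sequences; the minimum is 1, attained along the walk 0 → 1 → 2.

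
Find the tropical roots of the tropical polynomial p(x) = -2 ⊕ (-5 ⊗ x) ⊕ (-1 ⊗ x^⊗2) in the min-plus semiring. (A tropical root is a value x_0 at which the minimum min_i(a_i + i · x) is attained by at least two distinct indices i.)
Roots: {-4, 3}

Each tropical root is a break point of the lower envelope of the lines y = a_i + i · x (there are 3 lines, with slopes 0, 1, ..., 2). Only the lines that attain the minimum somewhere contribute to roots; other lines are dominated. Here the surviving (envelope) indices are i = 2, i = 1, i = 0.
Intersections between consecutive envelope lines give the roots: for adjacent envelope indices i < j the intersection is x = (a_i − a_j) / (j − i). Reading off the sorted break points: {-4, 3}.
Verification: at each break x_0, at least two indices attain the minimum of min_i(a_i + i · x_0).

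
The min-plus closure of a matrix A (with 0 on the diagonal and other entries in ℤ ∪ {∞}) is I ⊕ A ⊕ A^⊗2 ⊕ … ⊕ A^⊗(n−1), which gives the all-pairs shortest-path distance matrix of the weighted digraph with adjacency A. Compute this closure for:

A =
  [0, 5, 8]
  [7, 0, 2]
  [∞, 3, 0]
Closure =
  [0, 5, 7]
  [7, 0, 2]
  [10, 3, 0]

This is the Floyd-Warshall all-pairs shortest-path computation. For each intermediate vertex k = 0, 1, …, 2, update dist[i][j] ← min(dist[i][j], dist[i][k] + dist[k][j]). The final matrix gives, for each (i, j), the minimum total weight of any directed path from i to j (possibly empty when i = j).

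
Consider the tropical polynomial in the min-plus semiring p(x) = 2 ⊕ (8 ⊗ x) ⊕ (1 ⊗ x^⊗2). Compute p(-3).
p(-3) = -5

A tropical monomial a ⊗ x^⊗i evaluates to a + i · x. Evaluating each term at x = -3:
  Term 0 contributes 2 + 0 · -3 = 2
  Term 1 contributes 8 + 1 · -3 = 5
  Term 2 contributes 1 + 2 · -3 = -5
p(-3) = ⊕ of these = min[2, 5, -5] = -5.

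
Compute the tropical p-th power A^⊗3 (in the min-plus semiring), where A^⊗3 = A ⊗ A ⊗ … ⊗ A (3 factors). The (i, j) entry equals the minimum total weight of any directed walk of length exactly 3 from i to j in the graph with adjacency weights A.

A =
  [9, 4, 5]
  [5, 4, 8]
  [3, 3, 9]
A^⊗3 =
  [13, 12, 13]
  [13, 12, 14]
  [11, 11, 13]

Each entry (A^⊗3)_ij equals the minimum over all length-3 walks i = v_0 → v_1 → … → v_3 = j of Σ_t A[v_t][v_{t+1}]. For example, for (i, j) = (0, 2) we minimise over 9 possible intermediate vertex sequences; the minimum is 13, attained along the walk 0 → 2 → 0 → 2.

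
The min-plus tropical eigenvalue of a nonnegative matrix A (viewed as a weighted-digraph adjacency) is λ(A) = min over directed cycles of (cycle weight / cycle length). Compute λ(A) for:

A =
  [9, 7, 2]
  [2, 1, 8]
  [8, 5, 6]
λ(A) = 1

Enumerate directed cycles and compute their means (weight / length). Sample:
  cycle 0 → 0: weight = 9, length = 1, mean = 9/1 ≈ 9.000
  cycle 1 → 1: weight = 1, length = 1, mean = 1/1 ≈ 1.000
  cycle 2 → 2: weight = 6, length = 1, mean = 6/1 ≈ 6.000
  cycle 0 → 1 → 0: weight = 9, length = 2, mean = 9/2 ≈ 4.500
  cycle 0 → 2 → 0: weight = 10, length = 2, mean = 10/2 ≈ 5.000
  cycle 1 → 0 → 1: weight = 9, length = 2, mean = 9/2 ≈ 4.500
Minimum mean = 1.000, attained e.g. along the cycle 1 → 1 with weight 1 and length 1. So λ(A) = 1/1 = 1.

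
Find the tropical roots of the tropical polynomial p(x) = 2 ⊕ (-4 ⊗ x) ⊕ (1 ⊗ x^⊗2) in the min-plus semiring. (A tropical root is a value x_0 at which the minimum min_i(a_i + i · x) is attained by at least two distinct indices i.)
Roots: {-5, 6}

Each tropical root is a break point of the lower envelope of the lines y = a_i + i · x (there are 3 lines, with slopes 0, 1, ..., 2). Only the lines that attain the minimum somewhere contribute to roots; other lines are dominated. Here the surviving (envelope) indices are i = 2, i = 1, i = 0.
Intersections between consecutive envelope lines give the roots: for adjacent envelope indices i < j the intersection is x = (a_i − a_j) / (j − i). Reading off the sorted break points: {-5, 6}.
Verification: at each break x_0, at least two indices attain the minimum of min_i(a_i + i · x_0).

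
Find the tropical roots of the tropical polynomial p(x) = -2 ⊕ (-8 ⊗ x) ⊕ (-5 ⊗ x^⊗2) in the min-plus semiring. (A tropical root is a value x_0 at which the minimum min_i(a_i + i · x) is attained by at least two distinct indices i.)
Roots: {-3, 6}

Each tropical root is a break point of the lower envelope of the lines y = a_i + i · x (there are 3 lines, with slopes 0, 1, ..., 2). Only the lines that attain the minimum somewhere contribute to roots; other lines are dominated. Here the surviving (envelope) indices are i = 2, i = 1, i = 0.
Intersections between consecutive envelope lines give the roots: for adjacent envelope indices i < j the intersection is x = (a_i − a_j) / (j − i). Reading off the sorted break points: {-3, 6}.
Verification: at each break x_0, at least two indices attain the minimum of min_i(a_i + i · x_0).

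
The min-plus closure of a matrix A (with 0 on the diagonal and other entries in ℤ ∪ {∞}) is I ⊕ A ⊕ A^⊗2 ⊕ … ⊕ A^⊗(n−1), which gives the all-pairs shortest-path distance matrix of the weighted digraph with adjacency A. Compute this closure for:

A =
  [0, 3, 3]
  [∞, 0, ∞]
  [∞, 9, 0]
Closure =
  [0, 3, 3]
  [∞, 0, ∞]
  [∞, 9, 0]

This is the Floyd-Warshall all-pairs shortest-path computation. For each intermediate vertex k = 0, 1, …, 2, update dist[i][j] ← min(dist[i][j], dist[i][k] + dist[k][j]). The final matrix gives, for each (i, j), the minimum total weight of any directed path from i to j (possibly empty when i = j).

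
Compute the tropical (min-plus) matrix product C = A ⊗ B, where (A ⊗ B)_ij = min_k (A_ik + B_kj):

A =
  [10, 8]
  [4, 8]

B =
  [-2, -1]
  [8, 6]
A ⊗ B =
  [8, 9]
  [2, 3]

Apply the min-plus product entry-by-entry:
  C[0][0] = min over k of (A[0][0] + B[0][0] = 10 + -2 = 8, A[0][1] + B[1][0] = 8 + 8 = 16) = 8 (attained at k = 0)
  C[0][1] = min over k of (A[0][0] + B[0][1] = 10 + -1 = 9, A[0][1] + B[1][1] = 8 + 6 = 14) = 9 (attained at k = 0)
  C[1][0] = min over k of (A[1][0] + B[0][0] = 4 + -2 = 2, A[1][1] + B[1][0] = 8 + 8 = 16) = 2 (attained at k = 0)
  C[1][1] = min over k of (A[1][0] + B[0][1] = 4 + -1 = 3, A[1][1] + B[1][1] = 8 + 6 = 14) = 3 (attained at k = 0)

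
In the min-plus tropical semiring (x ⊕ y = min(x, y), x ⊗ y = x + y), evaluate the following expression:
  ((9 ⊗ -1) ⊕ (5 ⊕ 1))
((9 ⊗ -1) ⊕ (5 ⊕ 1)) = 1

Expand innermost to outermost. Recall ⊕ takes the minimum of its arguments and ⊗ takes their sum. Working out the expression ((9 ⊗ -1) ⊕ (5 ⊕ 1)) gives 1.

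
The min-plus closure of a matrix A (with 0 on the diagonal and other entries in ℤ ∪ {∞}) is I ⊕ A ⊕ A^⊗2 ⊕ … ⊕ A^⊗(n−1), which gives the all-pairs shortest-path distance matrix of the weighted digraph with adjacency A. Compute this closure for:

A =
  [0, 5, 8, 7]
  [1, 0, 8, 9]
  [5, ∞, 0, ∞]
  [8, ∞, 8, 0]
Closure =
  [0, 5, 8, 7]
  [1, 0, 8, 8]
  [5, 10, 0, 12]
  [8, 13, 8, 0]

This is the Floyd-Warshall all-pairs shortest-path computation. For each intermediate vertex k = 0, 1, …, 3, update dist[i][j] ← min(dist[i][j], dist[i][k] + dist[k][j]). The final matrix gives, for each (i, j), the minimum total weight of any directed path from i to j (possibly empty when i = j).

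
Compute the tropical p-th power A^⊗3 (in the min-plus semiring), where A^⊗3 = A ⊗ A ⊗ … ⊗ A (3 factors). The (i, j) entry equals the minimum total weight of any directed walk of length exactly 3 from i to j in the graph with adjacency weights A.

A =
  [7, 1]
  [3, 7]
A^⊗3 =
  [11, 5]
  [7, 11]

Each entry (A^⊗3)_ij equals the minimum over all length-3 walks i = v_0 → v_1 → … → v_3 = j of Σ_t A[v_t][v_{t+1}]. For example, for (i, j) = (0, 1) we minimise over 4 possible intermediate vertex sequences; the minimum is 5, attained along the walk 0 → 1 → 0 → 1.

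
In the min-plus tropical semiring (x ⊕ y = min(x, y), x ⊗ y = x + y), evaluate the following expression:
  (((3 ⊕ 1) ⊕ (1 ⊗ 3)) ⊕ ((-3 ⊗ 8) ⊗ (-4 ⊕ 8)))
(((3 ⊕ 1) ⊕ (1 ⊗ 3)) ⊕ ((-3 ⊗ 8) ⊗ (-4 ⊕ 8))) = 1

Expand innermost to outermost. Recall ⊕ takes the minimum of its arguments and ⊗ takes their sum. Working out the expression (((3 ⊕ 1) ⊕ (1 ⊗ 3)) ⊕ ((-3 ⊗ 8) ⊗ (-4 ⊕ 8))) gives 1.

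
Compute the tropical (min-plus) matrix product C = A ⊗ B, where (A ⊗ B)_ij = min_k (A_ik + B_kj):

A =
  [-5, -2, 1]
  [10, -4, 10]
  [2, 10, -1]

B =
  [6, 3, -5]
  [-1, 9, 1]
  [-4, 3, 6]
A ⊗ B =
  [-3, -2, -10]
  [-5, 5, -3]
  [-5, 2, -3]

Apply the min-plus product entry-by-entry:
  C[0][0] = min over k of (A[0][0] + B[0][0] = -5 + 6 = 1, A[0][1] + B[1][0] = -2 + -1 = -3, A[0][2] + B[2][0] = 1 + -4 = -3) = -3 (attained at k = 1)
  C[0][1] = min over k of (A[0][0] + B[0][1] = -5 + 3 = -2, A[0][1] + B[1][1] = -2 + 9 = 7, A[0][2] + B[2][1] = 1 + 3 = 4) = -2 (attained at k = 0)
  C[0][2] = min over k of (A[0][0] + B[0][2] = -5 + -5 = -10, A[0][1] + B[1][2] = -2 + 1 = -1, A[0][2] + B[2][2] = 1 + 6 = 7) = -10 (attained at k = 0)
  C[1][0] = min over k of (A[1][0] + B[0][0] = 10 + 6 = 16, A[1][1] + B[1][0] = -4 + -1 = -5, A[1][2] + B[2][0] = 10 + -4 = 6) = -5 (attained at k = 1)
  C[1][1] = min over k of (A[1][0] + B[0][1] = 10 + 3 = 13, A[1][1] + B[1][1] = -4 + 9 = 5, A[1][2] + B[2][1] = 10 + 3 = 13) = 5 (attained at k = 1)
  C[1][2] = min over k of (A[1][0] + B[0][2] = 10 + -5 = 5, A[1][1] + B[1][2] = -4 + 1 = -3, A[1][2] + B[2][2] = 10 + 6 = 16) = -3 (attained at k = 1)
  C[2][0] = min over k of (A[2][0] + B[0][0] = 2 + 6 = 8, A[2][1] + B[1][0] = 10 + -1 = 9, A[2][2] + B[2][0] = -1 + -4 = -5) = -5 (attained at k = 2)
  C[2][1] = min over k of (A[2][0] + B[0][1] = 2 + 3 = 5, A[2][1] + B[1][1] = 10 + 9 = 19, A[2][2] + B[2][1] = -1 + 3 = 2) = 2 (attained at k = 2)
  C[2][2] = min over k of (A[2][0] + B[0][2] = 2 + -5 = -3, A[2][1] + B[1][2] = 10 + 1 = 11, A[2][2] + B[2][2] = -1 + 6 = 5) = -3 (attained at k = 0)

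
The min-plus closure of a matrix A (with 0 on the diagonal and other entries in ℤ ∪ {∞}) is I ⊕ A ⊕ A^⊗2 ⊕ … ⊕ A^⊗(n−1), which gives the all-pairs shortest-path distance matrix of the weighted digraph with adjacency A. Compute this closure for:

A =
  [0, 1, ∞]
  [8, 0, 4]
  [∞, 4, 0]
Closure =
  [0, 1, 5]
  [8, 0, 4]
  [12, 4, 0]

This is the Floyd-Warshall all-pairs shortest-path computation. For each intermediate vertex k = 0, 1, …, 2, update dist[i][j] ← min(dist[i][j], dist[i][k] + dist[k][j]). The final matrix gives, for each (i, j), the minimum total weight of any directed path from i to j (possibly empty when i = j).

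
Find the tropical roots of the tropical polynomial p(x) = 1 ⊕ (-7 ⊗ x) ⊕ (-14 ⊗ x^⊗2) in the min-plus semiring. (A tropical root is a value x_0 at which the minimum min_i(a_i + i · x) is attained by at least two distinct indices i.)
Roots: {7, 8}

Each tropical root is a break point of the lower envelope of the lines y = a_i + i · x (there are 3 lines, with slopes 0, 1, ..., 2). Only the lines that attain the minimum somewhere contribute to roots; other lines are dominated. Here the surviving (envelope) indices are i = 2, i = 1, i = 0.
Intersections between consecutive envelope lines give the roots: for adjacent envelope indices i < j the intersection is x = (a_i − a_j) / (j − i). Reading off the sorted break points: {7, 8}.
Verification: at each break x_0, at least two indices attain the minimum of min_i(a_i + i · x_0).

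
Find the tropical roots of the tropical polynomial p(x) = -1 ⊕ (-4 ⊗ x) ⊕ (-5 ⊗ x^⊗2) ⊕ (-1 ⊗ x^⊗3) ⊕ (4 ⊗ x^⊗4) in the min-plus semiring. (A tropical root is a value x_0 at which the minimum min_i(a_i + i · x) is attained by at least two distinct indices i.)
Roots: {-5, -4, 1, 3}

Each tropical root is a break point of the lower envelope of the lines y = a_i + i · x (there are 5 lines, with slopes 0, 1, ..., 4). Only the lines that attain the minimum somewhere contribute to roots; other lines are dominated. Here the surviving (envelope) indices are i = 4, i = 3, i = 2, i = 1, i = 0.
Intersections between consecutive envelope lines give the roots: for adjacent envelope indices i < j the intersection is x = (a_i − a_j) / (j − i). Reading off the sorted break points: {-5, -4, 1, 3}.
Verification: at each break x_0, at least two indices attain the minimum of min_i(a_i + i · x_0).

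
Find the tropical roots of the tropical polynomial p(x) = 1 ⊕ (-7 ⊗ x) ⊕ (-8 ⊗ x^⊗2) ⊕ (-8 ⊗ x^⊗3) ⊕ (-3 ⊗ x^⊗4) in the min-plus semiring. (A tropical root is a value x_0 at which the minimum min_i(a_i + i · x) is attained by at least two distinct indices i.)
Roots: {-5, 0, 1, 8}

Each tropical root is a break point of the lower envelope of the lines y = a_i + i · x (there are 5 lines, with slopes 0, 1, ..., 4). Only the lines that attain the minimum somewhere contribute to roots; other lines are dominated. Here the surviving (envelope) indices are i = 4, i = 3, i = 2, i = 1, i = 0.
Intersections between consecutive envelope lines give the roots: for adjacent envelope indices i < j the intersection is x = (a_i − a_j) / (j − i). Reading off the sorted break points: {-5, 0, 1, 8}.
Verification: at each break x_0, at least two indices attain the minimum of min_i(a_i + i · x_0).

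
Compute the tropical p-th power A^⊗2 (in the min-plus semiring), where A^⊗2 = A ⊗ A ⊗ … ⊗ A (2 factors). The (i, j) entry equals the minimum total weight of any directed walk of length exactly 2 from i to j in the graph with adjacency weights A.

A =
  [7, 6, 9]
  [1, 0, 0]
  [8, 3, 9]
A^⊗2 =
  [7, 6, 6]
  [1, 0, 0]
  [4, 3, 3]

Each entry (A^⊗2)_ij equals the minimum over all length-2 walks i = v_0 → v_1 → … → v_2 = j of Σ_t A[v_t][v_{t+1}]. For example, for (i, j) = (0, 2) we minimise over 3 possible intermediate vertex sequences; the minimum is 6, attained along the walk 0 → 1 → 2.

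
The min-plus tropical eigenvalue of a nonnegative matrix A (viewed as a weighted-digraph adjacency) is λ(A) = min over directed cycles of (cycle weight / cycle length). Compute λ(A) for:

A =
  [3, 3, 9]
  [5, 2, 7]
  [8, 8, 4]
λ(A) = 2

Enumerate directed cycles and compute their means (weight / length). Sample:
  cycle 0 → 0: weight = 3, length = 1, mean = 3/1 ≈ 3.000
  cycle 1 → 1: weight = 2, length = 1, mean = 2/1 ≈ 2.000
  cycle 2 → 2: weight = 4, length = 1, mean = 4/1 ≈ 4.000
  cycle 0 → 1 → 0: weight = 8, length = 2, mean = 8/2 ≈ 4.000
  cycle 0 → 2 → 0: weight = 17, length = 2, mean = 17/2 ≈ 8.500
  cycle 1 → 0 → 1: weight = 8, length = 2, mean = 8/2 ≈ 4.000
Minimum mean = 2.000, attained e.g. along the cycle 1 → 1 with weight 2 and length 1. So λ(A) = 2/1 = 2.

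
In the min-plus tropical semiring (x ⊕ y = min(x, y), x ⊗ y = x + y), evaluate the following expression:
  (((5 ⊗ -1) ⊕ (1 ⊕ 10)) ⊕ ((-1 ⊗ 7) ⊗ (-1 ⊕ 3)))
(((5 ⊗ -1) ⊕ (1 ⊕ 10)) ⊕ ((-1 ⊗ 7) ⊗ (-1 ⊕ 3))) = 1

Expand innermost to outermost. Recall ⊕ takes the minimum of its arguments and ⊗ takes their sum. Working out the expression (((5 ⊗ -1) ⊕ (1 ⊕ 10)) ⊕ ((-1 ⊗ 7) ⊗ (-1 ⊕ 3))) gives 1.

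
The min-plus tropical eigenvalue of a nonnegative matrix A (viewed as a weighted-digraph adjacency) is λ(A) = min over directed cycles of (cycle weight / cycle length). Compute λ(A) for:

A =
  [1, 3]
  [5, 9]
λ(A) = 1

Enumerate directed cycles and compute their means (weight / length). Sample:
  cycle 0 → 0: weight = 1, length = 1, mean = 1/1 ≈ 1.000
  cycle 1 → 1: weight = 9, length = 1, mean = 9/1 ≈ 9.000
  cycle 0 → 1 → 0: weight = 8, length = 2, mean = 8/2 ≈ 4.000
  cycle 1 → 0 → 1: weight = 8, length = 2, mean = 8/2 ≈ 4.000
Minimum mean = 1.000, attained e.g. along the cycle 0 → 0 with weight 1 and length 1. So λ(A) = 1/1 = 1.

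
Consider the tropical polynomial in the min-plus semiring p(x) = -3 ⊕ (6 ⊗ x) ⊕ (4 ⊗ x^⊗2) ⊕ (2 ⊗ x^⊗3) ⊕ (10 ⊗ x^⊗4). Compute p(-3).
p(-3) = -7

A tropical monomial a ⊗ x^⊗i evaluates to a + i · x. Evaluating each term at x = -3:
  Term 0 contributes -3 + 0 · -3 = -3
  Term 1 contributes 6 + 1 · -3 = 3
  Term 2 contributes 4 + 2 · -3 = -2
  Term 3 contributes 2 + 3 · -3 = -7
  Term 4 contributes 10 + 4 · -3 = -2
p(-3) = ⊕ of these = min[-3, 3, -2, -7, -2] = -7.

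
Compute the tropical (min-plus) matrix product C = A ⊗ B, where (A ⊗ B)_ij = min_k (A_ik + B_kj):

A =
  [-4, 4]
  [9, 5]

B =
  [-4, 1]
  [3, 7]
A ⊗ B =
  [-8, -3]
  [5, 10]

Apply the min-plus product entry-by-entry:
  C[0][0] = min over k of (A[0][0] + B[0][0] = -4 + -4 = -8, A[0][1] + B[1][0] = 4 + 3 = 7) = -8 (attained at k = 0)
  C[0][1] = min over k of (A[0][0] + B[0][1] = -4 + 1 = -3, A[0][1] + B[1][1] = 4 + 7 = 11) = -3 (attained at k = 0)
  C[1][0] = min over k of (A[1][0] + B[0][0] = 9 + -4 = 5, A[1][1] + B[1][0] = 5 + 3 = 8) = 5 (attained at k = 0)
  C[1][1] = min over k of (A[1][0] + B[0][1] = 9 + 1 = 10, A[1][1] + B[1][1] = 5 + 7 = 12) = 10 (attained at k = 0)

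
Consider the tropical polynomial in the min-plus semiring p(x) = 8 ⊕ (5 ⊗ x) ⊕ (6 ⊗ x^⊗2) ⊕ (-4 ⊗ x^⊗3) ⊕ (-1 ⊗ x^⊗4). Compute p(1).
p(1) = -1

A tropical monomial a ⊗ x^⊗i evaluates to a + i · x. Evaluating each term at x = 1:
  Term 0 contributes 8 + 0 · 1 = 8
  Term 1 contributes 5 + 1 · 1 = 6
  Term 2 contributes 6 + 2 · 1 = 8
  Term 3 contributes -4 + 3 · 1 = -1
  Term 4 contributes -1 + 4 · 1 = 3
p(1) = ⊕ of these = min[8, 6, 8, -1, 3] = -1.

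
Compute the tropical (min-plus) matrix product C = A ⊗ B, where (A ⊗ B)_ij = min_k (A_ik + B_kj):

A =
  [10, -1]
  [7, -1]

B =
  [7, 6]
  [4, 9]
A ⊗ B =
  [3, 8]
  [3, 8]

Apply the min-plus product entry-by-entry:
  C[0][0] = min over k of (A[0][0] + B[0][0] = 10 + 7 = 17, A[0][1] + B[1][0] = -1 + 4 = 3) = 3 (attained at k = 1)
  C[0][1] = min over k of (A[0][0] + B[0][1] = 10 + 6 = 16, A[0][1] + B[1][1] = -1 + 9 = 8) = 8 (attained at k = 1)
  C[1][0] = min over k of (A[1][0] + B[0][0] = 7 + 7 = 14, A[1][1] + B[1][0] = -1 + 4 = 3) = 3 (attained at k = 1)
  C[1][1] = min over k of (A[1][0] + B[0][1] = 7 + 6 = 13, A[1][1] + B[1][1] = -1 + 9 = 8) = 8 (attained at k = 1)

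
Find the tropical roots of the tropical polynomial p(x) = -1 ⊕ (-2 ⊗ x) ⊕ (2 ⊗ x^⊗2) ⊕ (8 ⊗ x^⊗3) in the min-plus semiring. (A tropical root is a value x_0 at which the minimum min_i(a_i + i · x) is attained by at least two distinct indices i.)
Roots: {-6, -4, 1}

Each tropical root is a break point of the lower envelope of the lines y = a_i + i · x (there are 4 lines, with slopes 0, 1, ..., 3). Only the lines that attain the minimum somewhere contribute to roots; other lines are dominated. Here the surviving (envelope) indices are i = 3, i = 2, i = 1, i = 0.
Intersections between consecutive envelope lines give the roots: for adjacent envelope indices i < j the intersection is x = (a_i − a_j) / (j − i). Reading off the sorted break points: {-6, -4, 1}.
Verification: at each break x_0, at least two indices attain the minimum of min_i(a_i + i · x_0).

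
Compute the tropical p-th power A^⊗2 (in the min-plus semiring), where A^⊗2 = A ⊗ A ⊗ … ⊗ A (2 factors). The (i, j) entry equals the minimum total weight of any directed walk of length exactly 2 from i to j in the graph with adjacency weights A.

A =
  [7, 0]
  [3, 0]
A^⊗2 =
  [3, 0]
  [3, 0]

Each entry (A^⊗2)_ij equals the minimum over all length-2 walks i = v_0 → v_1 → … → v_2 = j of Σ_t A[v_t][v_{t+1}]. For example, for (i, j) = (0, 1) we minimise over 2 possible intermediate vertex sequences; the minimum is 0, attained along the walk 0 → 1 → 1.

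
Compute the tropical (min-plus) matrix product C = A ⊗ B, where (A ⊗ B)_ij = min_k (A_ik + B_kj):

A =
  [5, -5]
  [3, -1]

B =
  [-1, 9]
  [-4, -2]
A ⊗ B =
  [-9, -7]
  [-5, -3]

Apply the min-plus product entry-by-entry:
  C[0][0] = min over k of (A[0][0] + B[0][0] = 5 + -1 = 4, A[0][1] + B[1][0] = -5 + -4 = -9) = -9 (attained at k = 1)
  C[0][1] = min over k of (A[0][0] + B[0][1] = 5 + 9 = 14, A[0][1] + B[1][1] = -5 + -2 = -7) = -7 (attained at k = 1)
  C[1][0] = min over k of (A[1][0] + B[0][0] = 3 + -1 = 2, A[1][1] + B[1][0] = -1 + -4 = -5) = -5 (attained at k = 1)
  C[1][1] = min over k of (A[1][0] + B[0][1] = 3 + 9 = 12, A[1][1] + B[1][1] = -1 + -2 = -3) = -3 (attained at k = 1)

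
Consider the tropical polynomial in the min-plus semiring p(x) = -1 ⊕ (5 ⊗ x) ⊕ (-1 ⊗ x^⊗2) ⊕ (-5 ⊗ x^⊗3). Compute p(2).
p(2) = -1

A tropical monomial a ⊗ x^⊗i evaluates to a + i · x. Evaluating each term at x = 2:
  Term 0 contributes -1 + 0 · 2 = -1
  Term 1 contributes 5 + 1 · 2 = 7
  Term 2 contributes -1 + 2 · 2 = 3
  Term 3 contributes -5 + 3 · 2 = 1
p(2) = ⊕ of these = min[-1, 7, 3, 1] = -1.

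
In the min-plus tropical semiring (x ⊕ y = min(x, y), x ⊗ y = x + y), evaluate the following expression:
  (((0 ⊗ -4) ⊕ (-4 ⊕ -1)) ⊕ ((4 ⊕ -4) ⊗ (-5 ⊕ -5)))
(((0 ⊗ -4) ⊕ (-4 ⊕ -1)) ⊕ ((4 ⊕ -4) ⊗ (-5 ⊕ -5))) = -9

Expand innermost to outermost. Recall ⊕ takes the minimum of its arguments and ⊗ takes their sum. Working out the expression (((0 ⊗ -4) ⊕ (-4 ⊕ -1)) ⊕ ((4 ⊕ -4) ⊗ (-5 ⊕ -5))) gives -9.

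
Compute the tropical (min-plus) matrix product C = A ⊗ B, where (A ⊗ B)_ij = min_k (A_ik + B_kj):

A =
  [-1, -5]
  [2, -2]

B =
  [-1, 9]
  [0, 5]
A ⊗ B =
  [-5, 0]
  [-2, 3]

Apply the min-plus product entry-by-entry:
  C[0][0] = min over k of (A[0][0] + B[0][0] = -1 + -1 = -2, A[0][1] + B[1][0] = -5 + 0 = -5) = -5 (attained at k = 1)
  C[0][1] = min over k of (A[0][0] + B[0][1] = -1 + 9 = 8, A[0][1] + B[1][1] = -5 + 5 = 0) = 0 (attained at k = 1)
  C[1][0] = min over k of (A[1][0] + B[0][0] = 2 + -1 = 1, A[1][1] + B[1][0] = -2 + 0 = -2) = -2 (attained at k = 1)
  C[1][1] = min over k of (A[1][0] + B[0][1] = 2 + 9 = 11, A[1][1] + B[1][1] = -2 + 5 = 3) = 3 (attained at k = 1)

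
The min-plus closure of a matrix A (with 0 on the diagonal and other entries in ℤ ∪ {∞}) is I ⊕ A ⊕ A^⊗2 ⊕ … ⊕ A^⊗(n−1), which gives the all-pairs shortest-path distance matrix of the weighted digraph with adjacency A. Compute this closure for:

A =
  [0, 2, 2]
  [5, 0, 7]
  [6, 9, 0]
Closure =
  [0, 2, 2]
  [5, 0, 7]
  [6, 8, 0]

This is the Floyd-Warshall all-pairs shortest-path computation. For each intermediate vertex k = 0, 1, …, 2, update dist[i][j] ← min(dist[i][j], dist[i][k] + dist[k][j]). The final matrix gives, for each (i, j), the minimum total weight of any directed path from i to j (possibly empty when i = j).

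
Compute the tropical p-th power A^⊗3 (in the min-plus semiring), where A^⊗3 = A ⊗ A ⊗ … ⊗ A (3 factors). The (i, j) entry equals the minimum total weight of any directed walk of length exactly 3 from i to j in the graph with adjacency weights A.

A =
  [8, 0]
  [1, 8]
A^⊗3 =
  [9, 1]
  [2, 9]

Each entry (A^⊗3)_ij equals the minimum over all length-3 walks i = v_0 → v_1 → … → v_3 = j of Σ_t A[v_t][v_{t+1}]. For example, for (i, j) = (0, 1) we minimise over 4 possible intermediate vertex sequences; the minimum is 1, attained along the walk 0 → 1 → 0 → 1.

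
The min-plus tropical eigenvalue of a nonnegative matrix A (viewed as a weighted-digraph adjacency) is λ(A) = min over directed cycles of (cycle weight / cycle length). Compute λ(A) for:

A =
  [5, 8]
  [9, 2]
λ(A) = 2

Enumerate directed cycles and compute their means (weight / length). Sample:
  cycle 0 → 0: weight = 5, length = 1, mean = 5/1 ≈ 5.000
  cycle 1 → 1: weight = 2, length = 1, mean = 2/1 ≈ 2.000
  cycle 0 → 1 → 0: weight = 17, length = 2, mean = 17/2 ≈ 8.500
  cycle 1 → 0 → 1: weight = 17, length = 2, mean = 17/2 ≈ 8.500
Minimum mean = 2.000, attained e.g. along the cycle 1 → 1 with weight 2 and length 1. So λ(A) = 2/1 = 2.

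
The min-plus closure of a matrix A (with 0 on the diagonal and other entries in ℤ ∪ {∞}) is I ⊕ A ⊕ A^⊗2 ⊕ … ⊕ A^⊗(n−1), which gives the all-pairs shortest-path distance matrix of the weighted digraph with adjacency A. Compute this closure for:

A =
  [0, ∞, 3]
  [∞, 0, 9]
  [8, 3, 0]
Closure =
  [0, 6, 3]
  [17, 0, 9]
  [8, 3, 0]

This is the Floyd-Warshall all-pairs shortest-path computation. For each intermediate vertex k = 0, 1, …, 2, update dist[i][j] ← min(dist[i][j], dist[i][k] + dist[k][j]). The final matrix gives, for each (i, j), the minimum total weight of any directed path from i to j (possibly empty when i = j).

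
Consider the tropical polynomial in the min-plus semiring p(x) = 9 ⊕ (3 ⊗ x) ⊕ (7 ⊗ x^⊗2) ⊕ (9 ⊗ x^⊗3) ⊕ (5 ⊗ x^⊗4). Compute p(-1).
p(-1) = 1

A tropical monomial a ⊗ x^⊗i evaluates to a + i · x. Evaluating each term at x = -1:
  Term 0 contributes 9 + 0 · -1 = 9
  Term 1 contributes 3 + 1 · -1 = 2
  Term 2 contributes 7 + 2 · -1 = 5
  Term 3 contributes 9 + 3 · -1 = 6
  Term 4 contributes 5 + 4 · -1 = 1
p(-1) = ⊕ of these = min[9, 2, 5, 6, 1] = 1.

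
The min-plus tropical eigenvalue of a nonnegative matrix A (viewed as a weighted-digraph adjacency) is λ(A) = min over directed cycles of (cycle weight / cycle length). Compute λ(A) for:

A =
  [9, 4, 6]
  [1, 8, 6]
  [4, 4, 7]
λ(A) = 5/2

Enumerate directed cycles and compute their means (weight / length). Sample:
  cycle 0 → 0: weight = 9, length = 1, mean = 9/1 ≈ 9.000
  cycle 1 → 1: weight = 8, length = 1, mean = 8/1 ≈ 8.000
  cycle 2 → 2: weight = 7, length = 1, mean = 7/1 ≈ 7.000
  cycle 0 → 1 → 0: weight = 5, length = 2, mean = 5/2 ≈ 2.500
  cycle 0 → 2 → 0: weight = 10, length = 2, mean = 10/2 ≈ 5.000
  cycle 1 → 0 → 1: weight = 5, length = 2, mean = 5/2 ≈ 2.500
Minimum mean = 2.500, attained e.g. along the cycle 0 → 1 → 0 with weight 5 and length 2. So λ(A) = 5/2 = 5/2.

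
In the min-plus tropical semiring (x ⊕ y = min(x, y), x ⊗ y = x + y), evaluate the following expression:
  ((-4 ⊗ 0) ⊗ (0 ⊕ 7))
((-4 ⊗ 0) ⊗ (0 ⊕ 7)) = -4

Expand innermost to outermost. Recall ⊕ takes the minimum of its arguments and ⊗ takes their sum. Working out the expression ((-4 ⊗ 0) ⊗ (0 ⊕ 7)) gives -4.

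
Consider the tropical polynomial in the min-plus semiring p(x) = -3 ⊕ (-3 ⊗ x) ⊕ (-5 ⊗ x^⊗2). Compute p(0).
p(0) = -5

A tropical monomial a ⊗ x^⊗i evaluates to a + i · x. Evaluating each term at x = 0:
  Term 0 contributes -3 + 0 · 0 = -3
  Term 1 contributes -3 + 1 · 0 = -3
  Term 2 contributes -5 + 2 · 0 = -5
p(0) = ⊕ of these = min[-3, -3, -5] = -5.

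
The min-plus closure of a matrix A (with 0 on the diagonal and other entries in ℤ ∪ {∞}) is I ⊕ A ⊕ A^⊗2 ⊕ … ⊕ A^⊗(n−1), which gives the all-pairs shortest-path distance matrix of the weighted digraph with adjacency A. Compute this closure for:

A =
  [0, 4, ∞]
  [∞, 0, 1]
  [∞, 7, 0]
Closure =
  [0, 4, 5]
  [∞, 0, 1]
  [∞, 7, 0]

This is the Floyd-Warshall all-pairs shortest-path computation. For each intermediate vertex k = 0, 1, …, 2, update dist[i][j] ← min(dist[i][j], dist[i][k] + dist[k][j]). The final matrix gives, for each (i, j), the minimum total weight of any directed path from i to j (possibly empty when i = j).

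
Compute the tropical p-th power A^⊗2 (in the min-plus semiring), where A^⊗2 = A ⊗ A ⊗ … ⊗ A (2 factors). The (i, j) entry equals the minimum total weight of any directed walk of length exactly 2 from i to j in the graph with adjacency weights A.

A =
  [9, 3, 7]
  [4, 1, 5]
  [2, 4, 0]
A^⊗2 =
  [7, 4, 7]
  [5, 2, 5]
  [2, 4, 0]

Each entry (A^⊗2)_ij equals the minimum over all length-2 walks i = v_0 → v_1 → … → v_2 = j of Σ_t A[v_t][v_{t+1}]. For example, for (i, j) = (0, 2) we minimise over 3 possible intermediate vertex sequences; the minimum is 7, attained along the walk 0 → 2 → 2.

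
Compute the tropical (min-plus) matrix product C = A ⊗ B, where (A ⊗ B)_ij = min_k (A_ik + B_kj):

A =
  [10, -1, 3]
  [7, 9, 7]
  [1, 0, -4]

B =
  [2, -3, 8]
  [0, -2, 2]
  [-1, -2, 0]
A ⊗ B =
  [-1, -3, 1]
  [6, 4, 7]
  [-5, -6, -4]

Apply the min-plus product entry-by-entry:
  C[0][0] = min over k of (A[0][0] + B[0][0] = 10 + 2 = 12, A[0][1] + B[1][0] = -1 + 0 = -1, A[0][2] + B[2][0] = 3 + -1 = 2) = -1 (attained at k = 1)
  C[0][1] = min over k of (A[0][0] + B[0][1] = 10 + -3 = 7, A[0][1] + B[1][1] = -1 + -2 = -3, A[0][2] + B[2][1] = 3 + -2 = 1) = -3 (attained at k = 1)
  C[0][2] = min over k of (A[0][0] + B[0][2] = 10 + 8 = 18, A[0][1] + B[1][2] = -1 + 2 = 1, A[0][2] + B[2][2] = 3 + 0 = 3) = 1 (attained at k = 1)
  C[1][0] = min over k of (A[1][0] + B[0][0] = 7 + 2 = 9, A[1][1] + B[1][0] = 9 + 0 = 9, A[1][2] + B[2][0] = 7 + -1 = 6) = 6 (attained at k = 2)
  C[1][1] = min over k of (A[1][0] + B[0][1] = 7 + -3 = 4, A[1][1] + B[1][1] = 9 + -2 = 7, A[1][2] + B[2][1] = 7 + -2 = 5) = 4 (attained at k = 0)
  C[1][2] = min over k of (A[1][0] + B[0][2] = 7 + 8 = 15, A[1][1] + B[1][2] = 9 + 2 = 11, A[1][2] + B[2][2] = 7 + 0 = 7) = 7 (attained at k = 2)
  C[2][0] = min over k of (A[2][0] + B[0][0] = 1 + 2 = 3, A[2][1] + B[1][0] = 0 + 0 = 0, A[2][2] + B[2][0] = -4 + -1 = -5) = -5 (attained at k = 2)
  C[2][1] = min over k of (A[2][0] + B[0][1] = 1 + -3 = -2, A[2][1] + B[1][1] = 0 + -2 = -2, A[2][2] + B[2][1] = -4 + -2 = -6) = -6 (attained at k = 2)
  C[2][2] = min over k of (A[2][0] + B[0][2] = 1 + 8 = 9, A[2][1] + B[1][2] = 0 + 2 = 2, A[2][2] + B[2][2] = -4 + 0 = -4) = -4 (attained at k = 2)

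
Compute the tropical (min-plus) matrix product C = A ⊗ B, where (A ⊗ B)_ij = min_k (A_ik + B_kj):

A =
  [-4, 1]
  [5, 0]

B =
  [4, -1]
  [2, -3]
A ⊗ B =
  [0, -5]
  [2, -3]

Apply the min-plus product entry-by-entry:
  C[0][0] = min over k of (A[0][0] + B[0][0] = -4 + 4 = 0, A[0][1] + B[1][0] = 1 + 2 = 3) = 0 (attained at k = 0)
  C[0][1] = min over k of (A[0][0] + B[0][1] = -4 + -1 = -5, A[0][1] + B[1][1] = 1 + -3 = -2) = -5 (attained at k = 0)
  C[1][0] = min over k of (A[1][0] + B[0][0] = 5 + 4 = 9, A[1][1] + B[1][0] = 0 + 2 = 2) = 2 (attained at k = 1)
  C[1][1] = min over k of (A[1][0] + B[0][1] = 5 + -1 = 4, A[1][1] + B[1][1] = 0 + -3 = -3) = -3 (attained at k = 1)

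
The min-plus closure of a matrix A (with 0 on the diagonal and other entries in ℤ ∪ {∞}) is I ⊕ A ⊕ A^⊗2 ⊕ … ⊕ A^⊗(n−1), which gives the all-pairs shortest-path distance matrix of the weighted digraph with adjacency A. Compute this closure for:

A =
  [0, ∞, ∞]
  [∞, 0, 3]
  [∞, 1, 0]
Closure =
  [0, ∞, ∞]
  [∞, 0, 3]
  [∞, 1, 0]

This is the Floyd-Warshall all-pairs shortest-path computation. For each intermediate vertex k = 0, 1, …, 2, update dist[i][j] ← min(dist[i][j], dist[i][k] + dist[k][j]). The final matrix gives, for each (i, j), the minimum total weight of any directed path from i to j (possibly empty when i = j).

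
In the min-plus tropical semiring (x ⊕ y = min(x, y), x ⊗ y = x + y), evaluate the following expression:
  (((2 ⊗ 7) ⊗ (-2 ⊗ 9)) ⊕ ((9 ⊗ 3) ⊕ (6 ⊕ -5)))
(((2 ⊗ 7) ⊗ (-2 ⊗ 9)) ⊕ ((9 ⊗ 3) ⊕ (6 ⊕ -5))) = -5

Expand innermost to outermost. Recall ⊕ takes the minimum of its arguments and ⊗ takes their sum. Working out the expression (((2 ⊗ 7) ⊗ (-2 ⊗ 9)) ⊕ ((9 ⊗ 3) ⊕ (6 ⊕ -5))) gives -5.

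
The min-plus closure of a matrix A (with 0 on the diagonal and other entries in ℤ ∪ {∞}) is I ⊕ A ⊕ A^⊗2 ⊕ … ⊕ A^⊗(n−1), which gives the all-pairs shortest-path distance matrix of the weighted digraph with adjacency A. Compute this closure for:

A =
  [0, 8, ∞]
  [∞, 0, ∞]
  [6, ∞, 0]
Closure =
  [0, 8, ∞]
  [∞, 0, ∞]
  [6, 14, 0]

This is the Floyd-Warshall all-pairs shortest-path computation. For each intermediate vertex k = 0, 1, …, 2, update dist[i][j] ← min(dist[i][j], dist[i][k] + dist[k][j]). The final matrix gives, for each (i, j), the minimum total weight of any directed path from i to j (possibly empty when i = j).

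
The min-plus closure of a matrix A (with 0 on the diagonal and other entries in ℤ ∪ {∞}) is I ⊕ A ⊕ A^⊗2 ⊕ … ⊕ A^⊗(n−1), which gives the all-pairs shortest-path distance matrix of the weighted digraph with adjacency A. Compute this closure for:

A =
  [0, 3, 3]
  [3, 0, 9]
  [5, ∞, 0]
Closure =
  [0, 3, 3]
  [3, 0, 6]
  [5, 8, 0]

This is the Floyd-Warshall all-pairs shortest-path computation. For each intermediate vertex k = 0, 1, …, 2, update dist[i][j] ← min(dist[i][j], dist[i][k] + dist[k][j]). The final matrix gives, for each (i, j), the minimum total weight of any directed path from i to j (possibly empty when i = j).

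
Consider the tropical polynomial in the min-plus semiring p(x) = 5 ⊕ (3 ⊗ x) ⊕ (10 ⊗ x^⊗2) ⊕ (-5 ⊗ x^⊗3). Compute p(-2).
p(-2) = -11

A tropical monomial a ⊗ x^⊗i evaluates to a + i · x. Evaluating each term at x = -2:
  Term 0 contributes 5 + 0 · -2 = 5
  Term 1 contributes 3 + 1 · -2 = 1
  Term 2 contributes 10 + 2 · -2 = 6
  Term 3 contributes -5 + 3 · -2 = -11
p(-2) = ⊕ of these = min[5, 1, 6, -11] = -11.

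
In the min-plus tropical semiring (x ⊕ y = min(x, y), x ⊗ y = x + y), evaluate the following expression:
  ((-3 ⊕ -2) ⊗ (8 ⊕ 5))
((-3 ⊕ -2) ⊗ (8 ⊕ 5)) = 2

Expand innermost to outermost. Recall ⊕ takes the minimum of its arguments and ⊗ takes their sum. Working out the expression ((-3 ⊕ -2) ⊗ (8 ⊕ 5)) gives 2.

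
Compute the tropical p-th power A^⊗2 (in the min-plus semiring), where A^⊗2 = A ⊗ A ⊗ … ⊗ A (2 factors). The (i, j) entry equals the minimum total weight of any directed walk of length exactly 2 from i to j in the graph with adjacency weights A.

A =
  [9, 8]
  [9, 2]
A^⊗2 =
  [17, 10]
  [11, 4]

Each entry (A^⊗2)_ij equals the minimum over all length-2 walks i = v_0 → v_1 → … → v_2 = j of Σ_t A[v_t][v_{t+1}]. For example, for (i, j) = (0, 1) we minimise over 2 possible intermediate vertex sequences; the minimum is 10, attained along the walk 0 → 1 → 1.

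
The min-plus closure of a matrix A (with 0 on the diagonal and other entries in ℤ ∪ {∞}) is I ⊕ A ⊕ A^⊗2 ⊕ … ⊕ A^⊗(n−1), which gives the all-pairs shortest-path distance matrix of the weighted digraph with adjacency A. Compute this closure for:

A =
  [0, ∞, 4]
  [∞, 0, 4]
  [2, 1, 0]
Closure =
  [0, 5, 4]
  [6, 0, 4]
  [2, 1, 0]

This is the Floyd-Warshall all-pairs shortest-path computation. For each intermediate vertex k = 0, 1, …, 2, update dist[i][j] ← min(dist[i][j], dist[i][k] + dist[k][j]). The final matrix gives, for each (i, j), the minimum total weight of any directed path from i to j (possibly empty when i = j).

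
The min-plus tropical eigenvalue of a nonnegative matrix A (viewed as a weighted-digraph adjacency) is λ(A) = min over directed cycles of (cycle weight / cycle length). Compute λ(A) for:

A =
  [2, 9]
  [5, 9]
λ(A) = 2

Enumerate directed cycles and compute their means (weight / length). Sample:
  cycle 0 → 0: weight = 2, length = 1, mean = 2/1 ≈ 2.000
  cycle 1 → 1: weight = 9, length = 1, mean = 9/1 ≈ 9.000
  cycle 0 → 1 → 0: weight = 14, length = 2, mean = 14/2 ≈ 7.000
  cycle 1 → 0 → 1: weight = 14, length = 2, mean = 14/2 ≈ 7.000
Minimum mean = 2.000, attained e.g. along the cycle 0 → 0 with weight 2 and length 1. So λ(A) = 2/1 = 2.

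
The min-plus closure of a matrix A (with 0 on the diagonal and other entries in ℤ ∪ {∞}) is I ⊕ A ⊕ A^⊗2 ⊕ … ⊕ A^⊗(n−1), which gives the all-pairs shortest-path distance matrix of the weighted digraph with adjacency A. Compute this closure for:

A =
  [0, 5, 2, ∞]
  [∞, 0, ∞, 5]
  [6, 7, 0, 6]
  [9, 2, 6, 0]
Closure =
  [0, 5, 2, 8]
  [14, 0, 11, 5]
  [6, 7, 0, 6]
  [9, 2, 6, 0]

This is the Floyd-Warshall all-pairs shortest-path computation. For each intermediate vertex k = 0, 1, …, 3, update dist[i][j] ← min(dist[i][j], dist[i][k] + dist[k][j]). The final matrix gives, for each (i, j), the minimum total weight of any directed path from i to j (possibly empty when i = j).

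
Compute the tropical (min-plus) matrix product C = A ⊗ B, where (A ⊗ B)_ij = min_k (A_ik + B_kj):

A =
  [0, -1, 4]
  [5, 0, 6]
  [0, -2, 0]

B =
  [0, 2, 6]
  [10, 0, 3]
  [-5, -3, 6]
A ⊗ B =
  [-1, -1, 2]
  [1, 0, 3]
  [-5, -3, 1]

Apply the min-plus product entry-by-entry:
  C[0][0] = min over k of (A[0][0] + B[0][0] = 0 + 0 = 0, A[0][1] + B[1][0] = -1 + 10 = 9, A[0][2] + B[2][0] = 4 + -5 = -1) = -1 (attained at k = 2)
  C[0][1] = min over k of (A[0][0] + B[0][1] = 0 + 2 = 2, A[0][1] + B[1][1] = -1 + 0 = -1, A[0][2] + B[2][1] = 4 + -3 = 1) = -1 (attained at k = 1)
  C[0][2] = min over k of (A[0][0] + B[0][2] = 0 + 6 = 6, A[0][1] + B[1][2] = -1 + 3 = 2, A[0][2] + B[2][2] = 4 + 6 = 10) = 2 (attained at k = 1)
  C[1][0] = min over k of (A[1][0] + B[0][0] = 5 + 0 = 5, A[1][1] + B[1][0] = 0 + 10 = 10, A[1][2] + B[2][0] = 6 + -5 = 1) = 1 (attained at k = 2)
  C[1][1] = min over k of (A[1][0] + B[0][1] = 5 + 2 = 7, A[1][1] + B[1][1] = 0 + 0 = 0, A[1][2] + B[2][1] = 6 + -3 = 3) = 0 (attained at k = 1)
  C[1][2] = min over k of (A[1][0] + B[0][2] = 5 + 6 = 11, A[1][1] + B[1][2] = 0 + 3 = 3, A[1][2] + B[2][2] = 6 + 6 = 12) = 3 (attained at k = 1)
  C[2][0] = min over k of (A[2][0] + B[0][0] = 0 + 0 = 0, A[2][1] + B[1][0] = -2 + 10 = 8, A[2][2] + B[2][0] = 0 + -5 = -5) = -5 (attained at k = 2)
  C[2][1] = min over k of (A[2][0] + B[0][1] = 0 + 2 = 2, A[2][1] + B[1][1] = -2 + 0 = -2, A[2][2] + B[2][1] = 0 + -3 = -3) = -3 (attained at k = 2)
  C[2][2] = min over k of (A[2][0] + B[0][2] = 0 + 6 = 6, A[2][1] + B[1][2] = -2 + 3 = 1, A[2][2] + B[2][2] = 0 + 6 = 6) = 1 (attained at k = 1)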